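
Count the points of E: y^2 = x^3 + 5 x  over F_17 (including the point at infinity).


For each x in F_17, count y with y^2 = x^3 + 5 x + 0 mod 17:
  x = 0: RHS = 0, y in [0]  -> 1 point(s)
  x = 2: RHS = 1, y in [1, 16]  -> 2 point(s)
  x = 3: RHS = 8, y in [5, 12]  -> 2 point(s)
  x = 4: RHS = 16, y in [4, 13]  -> 2 point(s)
  x = 6: RHS = 8, y in [5, 12]  -> 2 point(s)
  x = 7: RHS = 4, y in [2, 15]  -> 2 point(s)
  x = 8: RHS = 8, y in [5, 12]  -> 2 point(s)
  x = 9: RHS = 9, y in [3, 14]  -> 2 point(s)
  x = 10: RHS = 13, y in [8, 9]  -> 2 point(s)
  x = 11: RHS = 9, y in [3, 14]  -> 2 point(s)
  x = 13: RHS = 1, y in [1, 16]  -> 2 point(s)
  x = 14: RHS = 9, y in [3, 14]  -> 2 point(s)
  x = 15: RHS = 16, y in [4, 13]  -> 2 point(s)
Affine points: 25. Add the point at infinity: total = 26.

#E(F_17) = 26


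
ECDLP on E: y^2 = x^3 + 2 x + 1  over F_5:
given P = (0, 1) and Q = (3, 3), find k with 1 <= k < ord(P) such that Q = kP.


Enumerate multiples of P until we hit Q = (3, 3):
  1P = (0, 1)
  2P = (1, 3)
  3P = (3, 3)
Match found at i = 3.

k = 3


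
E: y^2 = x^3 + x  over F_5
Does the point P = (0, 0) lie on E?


Check whether y^2 = x^3 + 1 x + 0 (mod 5) for (x, y) = (0, 0).
LHS: y^2 = 0^2 mod 5 = 0
RHS: x^3 + 1 x + 0 = 0^3 + 1*0 + 0 mod 5 = 0
LHS = RHS

Yes, on the curve


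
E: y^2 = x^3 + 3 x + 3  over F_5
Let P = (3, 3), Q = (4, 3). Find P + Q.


P != Q, so use the chord formula.
s = (y2 - y1) / (x2 - x1) = (0) / (1) mod 5 = 0
x3 = s^2 - x1 - x2 mod 5 = 0^2 - 3 - 4 = 3
y3 = s (x1 - x3) - y1 mod 5 = 0 * (3 - 3) - 3 = 2

P + Q = (3, 2)


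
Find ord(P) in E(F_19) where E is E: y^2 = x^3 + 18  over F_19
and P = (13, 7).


Compute successive multiples of P until we hit O:
  1P = (13, 7)
  2P = (18, 6)
  3P = (4, 14)
  4P = (8, 6)
  5P = (14, 8)
  6P = (12, 13)
  7P = (11, 0)
  8P = (12, 6)
  ... (continuing to 14P)
  14P = O

ord(P) = 14


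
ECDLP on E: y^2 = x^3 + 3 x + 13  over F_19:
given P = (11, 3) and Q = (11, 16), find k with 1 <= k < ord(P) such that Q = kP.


Enumerate multiples of P until we hit Q = (11, 16):
  1P = (11, 3)
  2P = (13, 8)
  3P = (6, 0)
  4P = (13, 11)
  5P = (11, 16)
Match found at i = 5.

k = 5


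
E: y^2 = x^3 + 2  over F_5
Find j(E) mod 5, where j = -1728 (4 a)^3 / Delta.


Delta = -16(4 a^3 + 27 b^2) mod 5 = 2
-1728 * (4 a)^3 = -1728 * (4*0)^3 mod 5 = 0
j = 0 * 2^(-1) mod 5 = 0

j = 0 (mod 5)


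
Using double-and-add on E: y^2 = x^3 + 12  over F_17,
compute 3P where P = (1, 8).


k = 3 = 11_2 (binary, LSB first: 11)
Double-and-add from P = (1, 8):
  bit 0 = 1: acc = O + (1, 8) = (1, 8)
  bit 1 = 1: acc = (1, 8) + (7, 10) = (11, 0)

3P = (11, 0)


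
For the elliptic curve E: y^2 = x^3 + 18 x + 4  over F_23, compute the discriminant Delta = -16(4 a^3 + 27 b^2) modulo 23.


4 a^3 + 27 b^2 = 4*18^3 + 27*4^2 = 23328 + 432 = 23760
Delta = -16 * (23760) = -380160
Delta mod 23 = 7

Delta = 7 (mod 23)


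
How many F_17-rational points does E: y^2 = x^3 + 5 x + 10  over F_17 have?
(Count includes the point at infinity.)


For each x in F_17, count y with y^2 = x^3 + 5 x + 10 mod 17:
  x = 1: RHS = 16, y in [4, 13]  -> 2 point(s)
  x = 3: RHS = 1, y in [1, 16]  -> 2 point(s)
  x = 4: RHS = 9, y in [3, 14]  -> 2 point(s)
  x = 6: RHS = 1, y in [1, 16]  -> 2 point(s)
  x = 8: RHS = 1, y in [1, 16]  -> 2 point(s)
  x = 9: RHS = 2, y in [6, 11]  -> 2 point(s)
  x = 11: RHS = 2, y in [6, 11]  -> 2 point(s)
  x = 12: RHS = 13, y in [8, 9]  -> 2 point(s)
  x = 14: RHS = 2, y in [6, 11]  -> 2 point(s)
  x = 15: RHS = 9, y in [3, 14]  -> 2 point(s)
  x = 16: RHS = 4, y in [2, 15]  -> 2 point(s)
Affine points: 22. Add the point at infinity: total = 23.

#E(F_17) = 23


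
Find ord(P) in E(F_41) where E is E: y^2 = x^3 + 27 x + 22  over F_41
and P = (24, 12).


Compute successive multiples of P until we hit O:
  1P = (24, 12)
  2P = (25, 2)
  3P = (10, 12)
  4P = (7, 29)
  5P = (11, 16)
  6P = (1, 3)
  7P = (6, 20)
  8P = (36, 7)
  ... (continuing to 47P)
  47P = O

ord(P) = 47


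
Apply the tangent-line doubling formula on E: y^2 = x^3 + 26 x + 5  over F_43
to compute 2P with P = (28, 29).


Doubling: s = (3 x1^2 + a) / (2 y1)
s = (3*28^2 + 26) / (2*29) mod 43 = 41
x3 = s^2 - 2 x1 mod 43 = 41^2 - 2*28 = 34
y3 = s (x1 - x3) - y1 mod 43 = 41 * (28 - 34) - 29 = 26

2P = (34, 26)


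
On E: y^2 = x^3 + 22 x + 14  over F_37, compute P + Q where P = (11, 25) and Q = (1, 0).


P != Q, so use the chord formula.
s = (y2 - y1) / (x2 - x1) = (12) / (27) mod 37 = 21
x3 = s^2 - x1 - x2 mod 37 = 21^2 - 11 - 1 = 22
y3 = s (x1 - x3) - y1 mod 37 = 21 * (11 - 22) - 25 = 3

P + Q = (22, 3)


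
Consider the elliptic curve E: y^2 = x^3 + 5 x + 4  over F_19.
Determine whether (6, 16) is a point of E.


Check whether y^2 = x^3 + 5 x + 4 (mod 19) for (x, y) = (6, 16).
LHS: y^2 = 16^2 mod 19 = 9
RHS: x^3 + 5 x + 4 = 6^3 + 5*6 + 4 mod 19 = 3
LHS != RHS

No, not on the curve


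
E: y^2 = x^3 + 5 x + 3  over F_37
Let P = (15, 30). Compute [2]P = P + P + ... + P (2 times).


k = 2 = 10_2 (binary, LSB first: 01)
Double-and-add from P = (15, 30):
  bit 0 = 0: acc unchanged = O
  bit 1 = 1: acc = O + (8, 0) = (8, 0)

2P = (8, 0)


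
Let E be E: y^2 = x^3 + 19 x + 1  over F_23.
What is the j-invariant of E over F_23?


Delta = -16(4 a^3 + 27 b^2) mod 23 = 7
-1728 * (4 a)^3 = -1728 * (4*19)^3 mod 23 = 6
j = 6 * 7^(-1) mod 23 = 14

j = 14 (mod 23)


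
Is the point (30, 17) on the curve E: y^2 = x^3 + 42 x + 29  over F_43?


Check whether y^2 = x^3 + 42 x + 29 (mod 43) for (x, y) = (30, 17).
LHS: y^2 = 17^2 mod 43 = 31
RHS: x^3 + 42 x + 29 = 30^3 + 42*30 + 29 mod 43 = 38
LHS != RHS

No, not on the curve


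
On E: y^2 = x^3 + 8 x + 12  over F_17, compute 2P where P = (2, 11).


Doubling: s = (3 x1^2 + a) / (2 y1)
s = (3*2^2 + 8) / (2*11) mod 17 = 4
x3 = s^2 - 2 x1 mod 17 = 4^2 - 2*2 = 12
y3 = s (x1 - x3) - y1 mod 17 = 4 * (2 - 12) - 11 = 0

2P = (12, 0)


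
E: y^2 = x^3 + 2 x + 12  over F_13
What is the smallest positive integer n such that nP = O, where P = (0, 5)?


Compute successive multiples of P until we hit O:
  1P = (0, 5)
  2P = (12, 3)
  3P = (5, 11)
  4P = (11, 0)
  5P = (5, 2)
  6P = (12, 10)
  7P = (0, 8)
  8P = O

ord(P) = 8


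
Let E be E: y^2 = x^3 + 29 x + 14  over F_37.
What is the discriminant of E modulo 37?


4 a^3 + 27 b^2 = 4*29^3 + 27*14^2 = 97556 + 5292 = 102848
Delta = -16 * (102848) = -1645568
Delta mod 37 = 7

Delta = 7 (mod 37)


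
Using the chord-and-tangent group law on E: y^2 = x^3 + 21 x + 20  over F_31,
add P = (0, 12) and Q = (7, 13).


P != Q, so use the chord formula.
s = (y2 - y1) / (x2 - x1) = (1) / (7) mod 31 = 9
x3 = s^2 - x1 - x2 mod 31 = 9^2 - 0 - 7 = 12
y3 = s (x1 - x3) - y1 mod 31 = 9 * (0 - 12) - 12 = 4

P + Q = (12, 4)


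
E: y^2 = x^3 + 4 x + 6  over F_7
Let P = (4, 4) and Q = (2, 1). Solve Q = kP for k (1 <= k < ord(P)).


Enumerate multiples of P until we hit Q = (2, 1):
  1P = (4, 4)
  2P = (1, 5)
  3P = (6, 6)
  4P = (5, 2)
  5P = (2, 6)
  6P = (2, 1)
Match found at i = 6.

k = 6


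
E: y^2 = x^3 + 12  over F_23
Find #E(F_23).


For each x in F_23, count y with y^2 = x^3 + 0 x + 12 mod 23:
  x = 0: RHS = 12, y in [9, 14]  -> 2 point(s)
  x = 1: RHS = 13, y in [6, 17]  -> 2 point(s)
  x = 3: RHS = 16, y in [4, 19]  -> 2 point(s)
  x = 8: RHS = 18, y in [8, 15]  -> 2 point(s)
  x = 10: RHS = 0, y in [0]  -> 1 point(s)
  x = 11: RHS = 9, y in [3, 20]  -> 2 point(s)
  x = 13: RHS = 1, y in [1, 22]  -> 2 point(s)
  x = 15: RHS = 6, y in [11, 12]  -> 2 point(s)
  x = 17: RHS = 3, y in [7, 16]  -> 2 point(s)
  x = 18: RHS = 2, y in [5, 18]  -> 2 point(s)
  x = 20: RHS = 8, y in [10, 13]  -> 2 point(s)
  x = 21: RHS = 4, y in [2, 21]  -> 2 point(s)
Affine points: 23. Add the point at infinity: total = 24.

#E(F_23) = 24


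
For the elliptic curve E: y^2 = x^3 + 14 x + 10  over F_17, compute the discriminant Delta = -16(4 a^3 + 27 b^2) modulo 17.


4 a^3 + 27 b^2 = 4*14^3 + 27*10^2 = 10976 + 2700 = 13676
Delta = -16 * (13676) = -218816
Delta mod 17 = 8

Delta = 8 (mod 17)


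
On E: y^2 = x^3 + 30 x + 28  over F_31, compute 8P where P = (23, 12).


k = 8 = 1000_2 (binary, LSB first: 0001)
Double-and-add from P = (23, 12):
  bit 0 = 0: acc unchanged = O
  bit 1 = 0: acc unchanged = O
  bit 2 = 0: acc unchanged = O
  bit 3 = 1: acc = O + (20, 17) = (20, 17)

8P = (20, 17)


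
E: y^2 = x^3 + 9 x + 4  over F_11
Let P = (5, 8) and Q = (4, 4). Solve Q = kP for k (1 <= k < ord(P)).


Enumerate multiples of P until we hit Q = (4, 4):
  1P = (5, 8)
  2P = (10, 7)
  3P = (0, 2)
  4P = (7, 5)
  5P = (4, 7)
  6P = (3, 5)
  7P = (8, 4)
  8P = (1, 5)
  9P = (9, 0)
  10P = (1, 6)
  11P = (8, 7)
  12P = (3, 6)
  13P = (4, 4)
Match found at i = 13.

k = 13


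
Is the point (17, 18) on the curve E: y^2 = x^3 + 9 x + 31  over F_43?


Check whether y^2 = x^3 + 9 x + 31 (mod 43) for (x, y) = (17, 18).
LHS: y^2 = 18^2 mod 43 = 23
RHS: x^3 + 9 x + 31 = 17^3 + 9*17 + 31 mod 43 = 23
LHS = RHS

Yes, on the curve


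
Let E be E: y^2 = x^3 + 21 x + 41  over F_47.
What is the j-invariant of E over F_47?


Delta = -16(4 a^3 + 27 b^2) mod 47 = 18
-1728 * (4 a)^3 = -1728 * (4*21)^3 mod 47 = 45
j = 45 * 18^(-1) mod 47 = 26

j = 26 (mod 47)


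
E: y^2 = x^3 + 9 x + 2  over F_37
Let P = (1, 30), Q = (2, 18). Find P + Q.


P != Q, so use the chord formula.
s = (y2 - y1) / (x2 - x1) = (25) / (1) mod 37 = 25
x3 = s^2 - x1 - x2 mod 37 = 25^2 - 1 - 2 = 30
y3 = s (x1 - x3) - y1 mod 37 = 25 * (1 - 30) - 30 = 22

P + Q = (30, 22)


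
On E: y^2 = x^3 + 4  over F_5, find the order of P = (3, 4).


Compute successive multiples of P until we hit O:
  1P = (3, 4)
  2P = (0, 3)
  3P = (1, 0)
  4P = (0, 2)
  5P = (3, 1)
  6P = O

ord(P) = 6


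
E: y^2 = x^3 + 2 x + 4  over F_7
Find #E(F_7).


For each x in F_7, count y with y^2 = x^3 + 2 x + 4 mod 7:
  x = 0: RHS = 4, y in [2, 5]  -> 2 point(s)
  x = 1: RHS = 0, y in [0]  -> 1 point(s)
  x = 2: RHS = 2, y in [3, 4]  -> 2 point(s)
  x = 3: RHS = 2, y in [3, 4]  -> 2 point(s)
  x = 6: RHS = 1, y in [1, 6]  -> 2 point(s)
Affine points: 9. Add the point at infinity: total = 10.

#E(F_7) = 10


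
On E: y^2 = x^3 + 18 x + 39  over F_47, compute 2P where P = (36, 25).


Doubling: s = (3 x1^2 + a) / (2 y1)
s = (3*36^2 + 18) / (2*25) mod 47 = 33
x3 = s^2 - 2 x1 mod 47 = 33^2 - 2*36 = 30
y3 = s (x1 - x3) - y1 mod 47 = 33 * (36 - 30) - 25 = 32

2P = (30, 32)


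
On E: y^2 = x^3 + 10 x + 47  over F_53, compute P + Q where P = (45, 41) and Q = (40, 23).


P != Q, so use the chord formula.
s = (y2 - y1) / (x2 - x1) = (35) / (48) mod 53 = 46
x3 = s^2 - x1 - x2 mod 53 = 46^2 - 45 - 40 = 17
y3 = s (x1 - x3) - y1 mod 53 = 46 * (45 - 17) - 41 = 28

P + Q = (17, 28)


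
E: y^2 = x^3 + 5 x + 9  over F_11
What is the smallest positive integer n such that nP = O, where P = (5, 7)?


Compute successive multiples of P until we hit O:
  1P = (5, 7)
  2P = (2, 7)
  3P = (4, 4)
  4P = (0, 8)
  5P = (10, 5)
  6P = (1, 9)
  7P = (8, 0)
  8P = (1, 2)
  ... (continuing to 14P)
  14P = O

ord(P) = 14


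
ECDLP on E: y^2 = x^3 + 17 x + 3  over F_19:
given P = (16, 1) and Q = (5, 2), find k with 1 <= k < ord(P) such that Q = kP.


Enumerate multiples of P until we hit Q = (5, 2):
  1P = (16, 1)
  2P = (15, 2)
  3P = (8, 10)
  4P = (12, 4)
  5P = (7, 16)
  6P = (3, 9)
  7P = (6, 6)
  8P = (2, 11)
  9P = (5, 2)
Match found at i = 9.

k = 9


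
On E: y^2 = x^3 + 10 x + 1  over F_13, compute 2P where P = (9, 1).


Doubling: s = (3 x1^2 + a) / (2 y1)
s = (3*9^2 + 10) / (2*1) mod 13 = 3
x3 = s^2 - 2 x1 mod 13 = 3^2 - 2*9 = 4
y3 = s (x1 - x3) - y1 mod 13 = 3 * (9 - 4) - 1 = 1

2P = (4, 1)


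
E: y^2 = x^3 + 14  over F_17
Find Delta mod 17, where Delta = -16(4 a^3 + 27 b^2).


4 a^3 + 27 b^2 = 4*0^3 + 27*14^2 = 0 + 5292 = 5292
Delta = -16 * (5292) = -84672
Delta mod 17 = 5

Delta = 5 (mod 17)


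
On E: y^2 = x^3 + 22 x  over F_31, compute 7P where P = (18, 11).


k = 7 = 111_2 (binary, LSB first: 111)
Double-and-add from P = (18, 11):
  bit 0 = 1: acc = O + (18, 11) = (18, 11)
  bit 1 = 1: acc = (18, 11) + (5, 24) = (9, 11)
  bit 2 = 1: acc = (9, 11) + (4, 20) = (20, 15)

7P = (20, 15)


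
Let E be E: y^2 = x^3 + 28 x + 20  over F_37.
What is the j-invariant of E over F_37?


Delta = -16(4 a^3 + 27 b^2) mod 37 = 26
-1728 * (4 a)^3 = -1728 * (4*28)^3 mod 37 = 11
j = 11 * 26^(-1) mod 37 = 36

j = 36 (mod 37)


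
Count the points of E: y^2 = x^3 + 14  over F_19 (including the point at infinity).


For each x in F_19, count y with y^2 = x^3 + 0 x + 14 mod 19:
  x = 5: RHS = 6, y in [5, 14]  -> 2 point(s)
  x = 10: RHS = 7, y in [8, 11]  -> 2 point(s)
  x = 13: RHS = 7, y in [8, 11]  -> 2 point(s)
  x = 15: RHS = 7, y in [8, 11]  -> 2 point(s)
  x = 16: RHS = 6, y in [5, 14]  -> 2 point(s)
  x = 17: RHS = 6, y in [5, 14]  -> 2 point(s)
Affine points: 12. Add the point at infinity: total = 13.

#E(F_19) = 13


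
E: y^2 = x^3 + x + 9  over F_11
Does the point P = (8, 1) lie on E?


Check whether y^2 = x^3 + 1 x + 9 (mod 11) for (x, y) = (8, 1).
LHS: y^2 = 1^2 mod 11 = 1
RHS: x^3 + 1 x + 9 = 8^3 + 1*8 + 9 mod 11 = 1
LHS = RHS

Yes, on the curve


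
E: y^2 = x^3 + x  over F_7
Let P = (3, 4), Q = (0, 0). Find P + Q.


P != Q, so use the chord formula.
s = (y2 - y1) / (x2 - x1) = (3) / (4) mod 7 = 6
x3 = s^2 - x1 - x2 mod 7 = 6^2 - 3 - 0 = 5
y3 = s (x1 - x3) - y1 mod 7 = 6 * (3 - 5) - 4 = 5

P + Q = (5, 5)


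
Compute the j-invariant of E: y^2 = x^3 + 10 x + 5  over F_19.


Delta = -16(4 a^3 + 27 b^2) mod 19 = 3
-1728 * (4 a)^3 = -1728 * (4*10)^3 mod 19 = 8
j = 8 * 3^(-1) mod 19 = 9

j = 9 (mod 19)


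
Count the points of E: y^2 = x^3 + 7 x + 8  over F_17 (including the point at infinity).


For each x in F_17, count y with y^2 = x^3 + 7 x + 8 mod 17:
  x = 0: RHS = 8, y in [5, 12]  -> 2 point(s)
  x = 1: RHS = 16, y in [4, 13]  -> 2 point(s)
  x = 2: RHS = 13, y in [8, 9]  -> 2 point(s)
  x = 4: RHS = 15, y in [7, 10]  -> 2 point(s)
  x = 5: RHS = 15, y in [7, 10]  -> 2 point(s)
  x = 7: RHS = 9, y in [3, 14]  -> 2 point(s)
  x = 8: RHS = 15, y in [7, 10]  -> 2 point(s)
  x = 9: RHS = 1, y in [1, 16]  -> 2 point(s)
  x = 12: RHS = 1, y in [1, 16]  -> 2 point(s)
  x = 13: RHS = 1, y in [1, 16]  -> 2 point(s)
  x = 16: RHS = 0, y in [0]  -> 1 point(s)
Affine points: 21. Add the point at infinity: total = 22.

#E(F_17) = 22


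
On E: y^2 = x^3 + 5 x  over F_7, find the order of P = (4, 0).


Compute successive multiples of P until we hit O:
  1P = (4, 0)
  2P = O

ord(P) = 2


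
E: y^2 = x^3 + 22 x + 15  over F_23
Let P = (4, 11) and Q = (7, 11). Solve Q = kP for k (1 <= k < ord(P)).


Enumerate multiples of P until we hit Q = (7, 11):
  1P = (4, 11)
  2P = (16, 1)
  3P = (12, 11)
  4P = (7, 12)
  5P = (7, 11)
Match found at i = 5.

k = 5


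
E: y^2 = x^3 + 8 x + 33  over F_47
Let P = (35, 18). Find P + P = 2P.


Doubling: s = (3 x1^2 + a) / (2 y1)
s = (3*35^2 + 8) / (2*18) mod 47 = 7
x3 = s^2 - 2 x1 mod 47 = 7^2 - 2*35 = 26
y3 = s (x1 - x3) - y1 mod 47 = 7 * (35 - 26) - 18 = 45

2P = (26, 45)


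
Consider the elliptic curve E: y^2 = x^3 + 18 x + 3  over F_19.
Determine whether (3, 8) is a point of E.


Check whether y^2 = x^3 + 18 x + 3 (mod 19) for (x, y) = (3, 8).
LHS: y^2 = 8^2 mod 19 = 7
RHS: x^3 + 18 x + 3 = 3^3 + 18*3 + 3 mod 19 = 8
LHS != RHS

No, not on the curve


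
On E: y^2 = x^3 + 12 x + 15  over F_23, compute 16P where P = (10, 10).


k = 16 = 10000_2 (binary, LSB first: 00001)
Double-and-add from P = (10, 10):
  bit 0 = 0: acc unchanged = O
  bit 1 = 0: acc unchanged = O
  bit 2 = 0: acc unchanged = O
  bit 3 = 0: acc unchanged = O
  bit 4 = 1: acc = O + (22, 5) = (22, 5)

16P = (22, 5)


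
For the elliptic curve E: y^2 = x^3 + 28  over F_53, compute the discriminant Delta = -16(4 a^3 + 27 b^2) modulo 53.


4 a^3 + 27 b^2 = 4*0^3 + 27*28^2 = 0 + 21168 = 21168
Delta = -16 * (21168) = -338688
Delta mod 53 = 35

Delta = 35 (mod 53)


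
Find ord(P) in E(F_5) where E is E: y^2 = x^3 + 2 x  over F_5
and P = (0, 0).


Compute successive multiples of P until we hit O:
  1P = (0, 0)
  2P = O

ord(P) = 2


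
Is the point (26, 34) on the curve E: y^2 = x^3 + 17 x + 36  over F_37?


Check whether y^2 = x^3 + 17 x + 36 (mod 37) for (x, y) = (26, 34).
LHS: y^2 = 34^2 mod 37 = 9
RHS: x^3 + 17 x + 36 = 26^3 + 17*26 + 36 mod 37 = 35
LHS != RHS

No, not on the curve


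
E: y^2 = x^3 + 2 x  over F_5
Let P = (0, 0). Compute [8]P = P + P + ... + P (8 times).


k = 8 = 1000_2 (binary, LSB first: 0001)
Double-and-add from P = (0, 0):
  bit 0 = 0: acc unchanged = O
  bit 1 = 0: acc unchanged = O
  bit 2 = 0: acc unchanged = O
  bit 3 = 1: acc = O + O = O

8P = O


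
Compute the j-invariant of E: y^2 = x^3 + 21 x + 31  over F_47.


Delta = -16(4 a^3 + 27 b^2) mod 47 = 12
-1728 * (4 a)^3 = -1728 * (4*21)^3 mod 47 = 45
j = 45 * 12^(-1) mod 47 = 39

j = 39 (mod 47)


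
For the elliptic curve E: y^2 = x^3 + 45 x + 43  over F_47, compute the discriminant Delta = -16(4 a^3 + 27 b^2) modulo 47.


4 a^3 + 27 b^2 = 4*45^3 + 27*43^2 = 364500 + 49923 = 414423
Delta = -16 * (414423) = -6630768
Delta mod 47 = 39

Delta = 39 (mod 47)


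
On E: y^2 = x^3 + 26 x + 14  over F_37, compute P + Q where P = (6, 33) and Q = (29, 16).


P != Q, so use the chord formula.
s = (y2 - y1) / (x2 - x1) = (20) / (23) mod 37 = 25
x3 = s^2 - x1 - x2 mod 37 = 25^2 - 6 - 29 = 35
y3 = s (x1 - x3) - y1 mod 37 = 25 * (6 - 35) - 33 = 19

P + Q = (35, 19)


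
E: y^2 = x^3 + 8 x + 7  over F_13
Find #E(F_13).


For each x in F_13, count y with y^2 = x^3 + 8 x + 7 mod 13:
  x = 1: RHS = 3, y in [4, 9]  -> 2 point(s)
  x = 4: RHS = 12, y in [5, 8]  -> 2 point(s)
  x = 5: RHS = 3, y in [4, 9]  -> 2 point(s)
  x = 7: RHS = 3, y in [4, 9]  -> 2 point(s)
  x = 11: RHS = 9, y in [3, 10]  -> 2 point(s)
Affine points: 10. Add the point at infinity: total = 11.

#E(F_13) = 11


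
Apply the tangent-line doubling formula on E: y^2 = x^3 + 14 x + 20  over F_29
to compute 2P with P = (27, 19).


Doubling: s = (3 x1^2 + a) / (2 y1)
s = (3*27^2 + 14) / (2*19) mod 29 = 19
x3 = s^2 - 2 x1 mod 29 = 19^2 - 2*27 = 17
y3 = s (x1 - x3) - y1 mod 29 = 19 * (27 - 17) - 19 = 26

2P = (17, 26)


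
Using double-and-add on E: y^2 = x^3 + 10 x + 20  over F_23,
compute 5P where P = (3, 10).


k = 5 = 101_2 (binary, LSB first: 101)
Double-and-add from P = (3, 10):
  bit 0 = 1: acc = O + (3, 10) = (3, 10)
  bit 1 = 0: acc unchanged = (3, 10)
  bit 2 = 1: acc = (3, 10) + (3, 10) = (3, 13)

5P = (3, 13)


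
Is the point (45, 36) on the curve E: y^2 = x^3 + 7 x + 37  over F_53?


Check whether y^2 = x^3 + 7 x + 37 (mod 53) for (x, y) = (45, 36).
LHS: y^2 = 36^2 mod 53 = 24
RHS: x^3 + 7 x + 37 = 45^3 + 7*45 + 37 mod 53 = 52
LHS != RHS

No, not on the curve


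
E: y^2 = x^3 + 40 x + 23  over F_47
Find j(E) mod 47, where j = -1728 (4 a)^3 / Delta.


Delta = -16(4 a^3 + 27 b^2) mod 47 = 36
-1728 * (4 a)^3 = -1728 * (4*40)^3 mod 47 = 14
j = 14 * 36^(-1) mod 47 = 3

j = 3 (mod 47)


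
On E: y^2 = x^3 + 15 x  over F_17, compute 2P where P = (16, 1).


Doubling: s = (3 x1^2 + a) / (2 y1)
s = (3*16^2 + 15) / (2*1) mod 17 = 9
x3 = s^2 - 2 x1 mod 17 = 9^2 - 2*16 = 15
y3 = s (x1 - x3) - y1 mod 17 = 9 * (16 - 15) - 1 = 8

2P = (15, 8)


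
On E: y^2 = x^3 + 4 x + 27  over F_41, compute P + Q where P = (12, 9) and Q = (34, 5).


P != Q, so use the chord formula.
s = (y2 - y1) / (x2 - x1) = (37) / (22) mod 41 = 11
x3 = s^2 - x1 - x2 mod 41 = 11^2 - 12 - 34 = 34
y3 = s (x1 - x3) - y1 mod 41 = 11 * (12 - 34) - 9 = 36

P + Q = (34, 36)


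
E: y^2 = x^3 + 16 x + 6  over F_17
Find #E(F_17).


For each x in F_17, count y with y^2 = x^3 + 16 x + 6 mod 17:
  x = 3: RHS = 13, y in [8, 9]  -> 2 point(s)
  x = 4: RHS = 15, y in [7, 10]  -> 2 point(s)
  x = 7: RHS = 2, y in [6, 11]  -> 2 point(s)
  x = 8: RHS = 0, y in [0]  -> 1 point(s)
  x = 11: RHS = 0, y in [0]  -> 1 point(s)
  x = 14: RHS = 16, y in [4, 13]  -> 2 point(s)
  x = 15: RHS = 0, y in [0]  -> 1 point(s)
Affine points: 11. Add the point at infinity: total = 12.

#E(F_17) = 12


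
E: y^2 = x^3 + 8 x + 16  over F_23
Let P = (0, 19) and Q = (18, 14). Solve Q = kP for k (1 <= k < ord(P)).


Enumerate multiples of P until we hit Q = (18, 14):
  1P = (0, 19)
  2P = (1, 5)
  3P = (11, 20)
  4P = (16, 13)
  5P = (19, 14)
  6P = (7, 1)
  7P = (9, 14)
  8P = (18, 14)
Match found at i = 8.

k = 8


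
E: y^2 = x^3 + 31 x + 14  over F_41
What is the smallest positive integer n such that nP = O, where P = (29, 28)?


Compute successive multiples of P until we hit O:
  1P = (29, 28)
  2P = (23, 26)
  3P = (21, 2)
  4P = (40, 8)
  5P = (18, 34)
  6P = (17, 40)
  7P = (37, 21)
  8P = (11, 28)
  ... (continuing to 20P)
  20P = O

ord(P) = 20


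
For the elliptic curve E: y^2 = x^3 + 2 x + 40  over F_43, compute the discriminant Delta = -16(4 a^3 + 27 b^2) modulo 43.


4 a^3 + 27 b^2 = 4*2^3 + 27*40^2 = 32 + 43200 = 43232
Delta = -16 * (43232) = -691712
Delta mod 43 = 29

Delta = 29 (mod 43)


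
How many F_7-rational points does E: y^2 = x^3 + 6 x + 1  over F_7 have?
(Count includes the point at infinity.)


For each x in F_7, count y with y^2 = x^3 + 6 x + 1 mod 7:
  x = 0: RHS = 1, y in [1, 6]  -> 2 point(s)
  x = 1: RHS = 1, y in [1, 6]  -> 2 point(s)
  x = 2: RHS = 0, y in [0]  -> 1 point(s)
  x = 3: RHS = 4, y in [2, 5]  -> 2 point(s)
  x = 5: RHS = 2, y in [3, 4]  -> 2 point(s)
  x = 6: RHS = 1, y in [1, 6]  -> 2 point(s)
Affine points: 11. Add the point at infinity: total = 12.

#E(F_7) = 12


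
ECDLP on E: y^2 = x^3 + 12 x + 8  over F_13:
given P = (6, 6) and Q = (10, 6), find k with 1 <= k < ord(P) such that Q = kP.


Enumerate multiples of P until we hit Q = (10, 6):
  1P = (6, 6)
  2P = (10, 6)
Match found at i = 2.

k = 2


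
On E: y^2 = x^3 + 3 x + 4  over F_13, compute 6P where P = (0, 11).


k = 6 = 110_2 (binary, LSB first: 011)
Double-and-add from P = (0, 11):
  bit 0 = 0: acc unchanged = O
  bit 1 = 1: acc = O + (3, 1) = (3, 1)
  bit 2 = 1: acc = (3, 1) + (11, 9) = (0, 2)

6P = (0, 2)


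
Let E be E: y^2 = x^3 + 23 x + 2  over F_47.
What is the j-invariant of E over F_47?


Delta = -16(4 a^3 + 27 b^2) mod 47 = 19
-1728 * (4 a)^3 = -1728 * (4*23)^3 mod 47 = 6
j = 6 * 19^(-1) mod 47 = 30

j = 30 (mod 47)


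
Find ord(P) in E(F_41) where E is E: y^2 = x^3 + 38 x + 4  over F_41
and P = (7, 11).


Compute successive multiples of P until we hit O:
  1P = (7, 11)
  2P = (18, 40)
  3P = (26, 6)
  4P = (10, 20)
  5P = (33, 34)
  6P = (9, 3)
  7P = (0, 2)
  8P = (39, 24)
  ... (continuing to 22P)
  22P = O

ord(P) = 22


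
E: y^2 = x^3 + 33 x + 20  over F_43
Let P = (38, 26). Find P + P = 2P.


Doubling: s = (3 x1^2 + a) / (2 y1)
s = (3*38^2 + 33) / (2*26) mod 43 = 12
x3 = s^2 - 2 x1 mod 43 = 12^2 - 2*38 = 25
y3 = s (x1 - x3) - y1 mod 43 = 12 * (38 - 25) - 26 = 1

2P = (25, 1)


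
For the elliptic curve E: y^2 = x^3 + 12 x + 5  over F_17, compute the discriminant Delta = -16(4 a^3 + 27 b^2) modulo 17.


4 a^3 + 27 b^2 = 4*12^3 + 27*5^2 = 6912 + 675 = 7587
Delta = -16 * (7587) = -121392
Delta mod 17 = 5

Delta = 5 (mod 17)


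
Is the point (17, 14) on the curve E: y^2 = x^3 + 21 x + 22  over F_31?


Check whether y^2 = x^3 + 21 x + 22 (mod 31) for (x, y) = (17, 14).
LHS: y^2 = 14^2 mod 31 = 10
RHS: x^3 + 21 x + 22 = 17^3 + 21*17 + 22 mod 31 = 22
LHS != RHS

No, not on the curve


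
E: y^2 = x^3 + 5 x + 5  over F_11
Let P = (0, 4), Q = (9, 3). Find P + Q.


P != Q, so use the chord formula.
s = (y2 - y1) / (x2 - x1) = (10) / (9) mod 11 = 6
x3 = s^2 - x1 - x2 mod 11 = 6^2 - 0 - 9 = 5
y3 = s (x1 - x3) - y1 mod 11 = 6 * (0 - 5) - 4 = 10

P + Q = (5, 10)


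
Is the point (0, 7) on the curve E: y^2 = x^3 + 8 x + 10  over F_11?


Check whether y^2 = x^3 + 8 x + 10 (mod 11) for (x, y) = (0, 7).
LHS: y^2 = 7^2 mod 11 = 5
RHS: x^3 + 8 x + 10 = 0^3 + 8*0 + 10 mod 11 = 10
LHS != RHS

No, not on the curve


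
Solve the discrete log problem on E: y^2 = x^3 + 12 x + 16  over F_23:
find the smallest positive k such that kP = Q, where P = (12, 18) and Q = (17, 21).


Enumerate multiples of P until we hit Q = (17, 21):
  1P = (12, 18)
  2P = (8, 16)
  3P = (9, 18)
  4P = (2, 5)
  5P = (10, 3)
  6P = (17, 2)
  7P = (7, 12)
  8P = (22, 16)
  9P = (1, 12)
  10P = (16, 7)
  11P = (4, 6)
  12P = (15, 12)
  13P = (0, 4)
  14P = (13, 0)
  15P = (0, 19)
  16P = (15, 11)
  17P = (4, 17)
  18P = (16, 16)
  19P = (1, 11)
  20P = (22, 7)
  21P = (7, 11)
  22P = (17, 21)
Match found at i = 22.

k = 22


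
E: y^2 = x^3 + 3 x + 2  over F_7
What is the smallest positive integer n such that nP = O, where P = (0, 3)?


Compute successive multiples of P until we hit O:
  1P = (0, 3)
  2P = (2, 3)
  3P = (5, 4)
  4P = (4, 6)
  5P = (4, 1)
  6P = (5, 3)
  7P = (2, 4)
  8P = (0, 4)
  ... (continuing to 9P)
  9P = O

ord(P) = 9


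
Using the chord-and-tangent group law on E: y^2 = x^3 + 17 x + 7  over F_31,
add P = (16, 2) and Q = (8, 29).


P != Q, so use the chord formula.
s = (y2 - y1) / (x2 - x1) = (27) / (23) mod 31 = 16
x3 = s^2 - x1 - x2 mod 31 = 16^2 - 16 - 8 = 15
y3 = s (x1 - x3) - y1 mod 31 = 16 * (16 - 15) - 2 = 14

P + Q = (15, 14)


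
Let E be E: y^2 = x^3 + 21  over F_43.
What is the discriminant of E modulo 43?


4 a^3 + 27 b^2 = 4*0^3 + 27*21^2 = 0 + 11907 = 11907
Delta = -16 * (11907) = -190512
Delta mod 43 = 21

Delta = 21 (mod 43)


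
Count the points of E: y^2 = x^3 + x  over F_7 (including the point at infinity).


For each x in F_7, count y with y^2 = x^3 + 1 x + 0 mod 7:
  x = 0: RHS = 0, y in [0]  -> 1 point(s)
  x = 1: RHS = 2, y in [3, 4]  -> 2 point(s)
  x = 3: RHS = 2, y in [3, 4]  -> 2 point(s)
  x = 5: RHS = 4, y in [2, 5]  -> 2 point(s)
Affine points: 7. Add the point at infinity: total = 8.

#E(F_7) = 8


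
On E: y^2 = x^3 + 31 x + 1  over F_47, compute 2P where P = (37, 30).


Doubling: s = (3 x1^2 + a) / (2 y1)
s = (3*37^2 + 31) / (2*30) mod 47 = 11
x3 = s^2 - 2 x1 mod 47 = 11^2 - 2*37 = 0
y3 = s (x1 - x3) - y1 mod 47 = 11 * (37 - 0) - 30 = 1

2P = (0, 1)


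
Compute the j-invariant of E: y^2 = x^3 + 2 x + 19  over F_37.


Delta = -16(4 a^3 + 27 b^2) mod 37 = 9
-1728 * (4 a)^3 = -1728 * (4*2)^3 mod 37 = 8
j = 8 * 9^(-1) mod 37 = 5

j = 5 (mod 37)


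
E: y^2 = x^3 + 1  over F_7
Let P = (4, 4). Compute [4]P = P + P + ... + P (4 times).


k = 4 = 100_2 (binary, LSB first: 001)
Double-and-add from P = (4, 4):
  bit 0 = 0: acc unchanged = O
  bit 1 = 0: acc unchanged = O
  bit 2 = 1: acc = O + (0, 1) = (0, 1)

4P = (0, 1)


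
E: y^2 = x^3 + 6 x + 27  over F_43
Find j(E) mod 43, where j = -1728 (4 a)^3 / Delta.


Delta = -16(4 a^3 + 27 b^2) mod 43 = 26
-1728 * (4 a)^3 = -1728 * (4*6)^3 mod 43 = 4
j = 4 * 26^(-1) mod 43 = 20

j = 20 (mod 43)


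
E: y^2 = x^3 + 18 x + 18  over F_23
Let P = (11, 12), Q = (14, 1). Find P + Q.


P != Q, so use the chord formula.
s = (y2 - y1) / (x2 - x1) = (12) / (3) mod 23 = 4
x3 = s^2 - x1 - x2 mod 23 = 4^2 - 11 - 14 = 14
y3 = s (x1 - x3) - y1 mod 23 = 4 * (11 - 14) - 12 = 22

P + Q = (14, 22)


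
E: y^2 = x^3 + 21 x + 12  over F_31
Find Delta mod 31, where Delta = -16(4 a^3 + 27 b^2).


4 a^3 + 27 b^2 = 4*21^3 + 27*12^2 = 37044 + 3888 = 40932
Delta = -16 * (40932) = -654912
Delta mod 31 = 25

Delta = 25 (mod 31)


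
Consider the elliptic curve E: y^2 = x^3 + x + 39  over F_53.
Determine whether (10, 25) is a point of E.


Check whether y^2 = x^3 + 1 x + 39 (mod 53) for (x, y) = (10, 25).
LHS: y^2 = 25^2 mod 53 = 42
RHS: x^3 + 1 x + 39 = 10^3 + 1*10 + 39 mod 53 = 42
LHS = RHS

Yes, on the curve


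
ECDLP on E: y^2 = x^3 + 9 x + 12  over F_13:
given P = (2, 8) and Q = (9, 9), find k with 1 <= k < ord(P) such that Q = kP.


Enumerate multiples of P until we hit Q = (9, 9):
  1P = (2, 8)
  2P = (6, 3)
  3P = (9, 4)
  4P = (1, 10)
  5P = (1, 3)
  6P = (9, 9)
Match found at i = 6.

k = 6


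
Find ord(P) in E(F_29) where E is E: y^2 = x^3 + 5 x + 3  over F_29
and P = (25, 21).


Compute successive multiples of P until we hit O:
  1P = (25, 21)
  2P = (3, 4)
  3P = (14, 2)
  4P = (10, 26)
  5P = (7, 2)
  6P = (17, 10)
  7P = (12, 15)
  8P = (8, 27)
  ... (continuing to 24P)
  24P = O

ord(P) = 24


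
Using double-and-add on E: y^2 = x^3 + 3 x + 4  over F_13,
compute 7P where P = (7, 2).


k = 7 = 111_2 (binary, LSB first: 111)
Double-and-add from P = (7, 2):
  bit 0 = 1: acc = O + (7, 2) = (7, 2)
  bit 1 = 1: acc = (7, 2) + (11, 4) = (5, 12)
  bit 2 = 1: acc = (5, 12) + (0, 2) = (12, 0)

7P = (12, 0)


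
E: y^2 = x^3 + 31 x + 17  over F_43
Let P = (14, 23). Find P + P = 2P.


Doubling: s = (3 x1^2 + a) / (2 y1)
s = (3*14^2 + 31) / (2*23) mod 43 = 20
x3 = s^2 - 2 x1 mod 43 = 20^2 - 2*14 = 28
y3 = s (x1 - x3) - y1 mod 43 = 20 * (14 - 28) - 23 = 41

2P = (28, 41)


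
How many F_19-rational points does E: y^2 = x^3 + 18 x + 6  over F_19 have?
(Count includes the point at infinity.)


For each x in F_19, count y with y^2 = x^3 + 18 x + 6 mod 19:
  x = 0: RHS = 6, y in [5, 14]  -> 2 point(s)
  x = 1: RHS = 6, y in [5, 14]  -> 2 point(s)
  x = 3: RHS = 11, y in [7, 12]  -> 2 point(s)
  x = 4: RHS = 9, y in [3, 16]  -> 2 point(s)
  x = 6: RHS = 7, y in [8, 11]  -> 2 point(s)
  x = 7: RHS = 0, y in [0]  -> 1 point(s)
  x = 8: RHS = 16, y in [4, 15]  -> 2 point(s)
  x = 9: RHS = 4, y in [2, 17]  -> 2 point(s)
  x = 13: RHS = 5, y in [9, 10]  -> 2 point(s)
  x = 14: RHS = 0, y in [0]  -> 1 point(s)
  x = 16: RHS = 1, y in [1, 18]  -> 2 point(s)
  x = 17: RHS = 0, y in [0]  -> 1 point(s)
  x = 18: RHS = 6, y in [5, 14]  -> 2 point(s)
Affine points: 23. Add the point at infinity: total = 24.

#E(F_19) = 24


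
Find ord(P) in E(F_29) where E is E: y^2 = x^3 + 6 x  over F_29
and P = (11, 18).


Compute successive multiples of P until we hit O:
  1P = (11, 18)
  2P = (16, 25)
  3P = (26, 19)
  4P = (25, 12)
  5P = (21, 7)
  6P = (13, 19)
  7P = (27, 3)
  8P = (4, 28)
  ... (continuing to 20P)
  20P = O

ord(P) = 20


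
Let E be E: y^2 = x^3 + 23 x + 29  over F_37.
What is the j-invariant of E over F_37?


Delta = -16(4 a^3 + 27 b^2) mod 37 = 5
-1728 * (4 a)^3 = -1728 * (4*23)^3 mod 37 = 31
j = 31 * 5^(-1) mod 37 = 21

j = 21 (mod 37)


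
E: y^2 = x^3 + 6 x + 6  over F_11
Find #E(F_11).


For each x in F_11, count y with y^2 = x^3 + 6 x + 6 mod 11:
  x = 2: RHS = 4, y in [2, 9]  -> 2 point(s)
  x = 6: RHS = 5, y in [4, 7]  -> 2 point(s)
  x = 8: RHS = 5, y in [4, 7]  -> 2 point(s)
Affine points: 6. Add the point at infinity: total = 7.

#E(F_11) = 7


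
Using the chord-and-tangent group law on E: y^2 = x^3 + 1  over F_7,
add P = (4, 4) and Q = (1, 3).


P != Q, so use the chord formula.
s = (y2 - y1) / (x2 - x1) = (6) / (4) mod 7 = 5
x3 = s^2 - x1 - x2 mod 7 = 5^2 - 4 - 1 = 6
y3 = s (x1 - x3) - y1 mod 7 = 5 * (4 - 6) - 4 = 0

P + Q = (6, 0)


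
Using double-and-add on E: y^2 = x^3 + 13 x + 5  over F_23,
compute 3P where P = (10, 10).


k = 3 = 11_2 (binary, LSB first: 11)
Double-and-add from P = (10, 10):
  bit 0 = 1: acc = O + (10, 10) = (10, 10)
  bit 1 = 1: acc = (10, 10) + (12, 7) = (9, 0)

3P = (9, 0)


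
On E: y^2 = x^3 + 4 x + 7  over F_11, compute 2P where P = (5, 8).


Doubling: s = (3 x1^2 + a) / (2 y1)
s = (3*5^2 + 4) / (2*8) mod 11 = 7
x3 = s^2 - 2 x1 mod 11 = 7^2 - 2*5 = 6
y3 = s (x1 - x3) - y1 mod 11 = 7 * (5 - 6) - 8 = 7

2P = (6, 7)


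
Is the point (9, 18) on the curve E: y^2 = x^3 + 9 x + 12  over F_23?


Check whether y^2 = x^3 + 9 x + 12 (mod 23) for (x, y) = (9, 18).
LHS: y^2 = 18^2 mod 23 = 2
RHS: x^3 + 9 x + 12 = 9^3 + 9*9 + 12 mod 23 = 17
LHS != RHS

No, not on the curve


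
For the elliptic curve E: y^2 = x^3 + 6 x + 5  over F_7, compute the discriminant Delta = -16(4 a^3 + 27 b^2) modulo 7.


4 a^3 + 27 b^2 = 4*6^3 + 27*5^2 = 864 + 675 = 1539
Delta = -16 * (1539) = -24624
Delta mod 7 = 2

Delta = 2 (mod 7)


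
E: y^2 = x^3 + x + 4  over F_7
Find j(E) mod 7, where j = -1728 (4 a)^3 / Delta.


Delta = -16(4 a^3 + 27 b^2) mod 7 = 3
-1728 * (4 a)^3 = -1728 * (4*1)^3 mod 7 = 1
j = 1 * 3^(-1) mod 7 = 5

j = 5 (mod 7)


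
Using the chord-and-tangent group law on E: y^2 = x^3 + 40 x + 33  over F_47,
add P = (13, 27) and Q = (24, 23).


P != Q, so use the chord formula.
s = (y2 - y1) / (x2 - x1) = (43) / (11) mod 47 = 21
x3 = s^2 - x1 - x2 mod 47 = 21^2 - 13 - 24 = 28
y3 = s (x1 - x3) - y1 mod 47 = 21 * (13 - 28) - 27 = 34

P + Q = (28, 34)


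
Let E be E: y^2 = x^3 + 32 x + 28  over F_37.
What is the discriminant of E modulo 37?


4 a^3 + 27 b^2 = 4*32^3 + 27*28^2 = 131072 + 21168 = 152240
Delta = -16 * (152240) = -2435840
Delta mod 37 = 18

Delta = 18 (mod 37)


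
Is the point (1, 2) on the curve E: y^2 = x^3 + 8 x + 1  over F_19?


Check whether y^2 = x^3 + 8 x + 1 (mod 19) for (x, y) = (1, 2).
LHS: y^2 = 2^2 mod 19 = 4
RHS: x^3 + 8 x + 1 = 1^3 + 8*1 + 1 mod 19 = 10
LHS != RHS

No, not on the curve


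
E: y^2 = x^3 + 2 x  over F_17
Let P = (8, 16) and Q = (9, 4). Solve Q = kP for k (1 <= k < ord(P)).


Enumerate multiples of P until we hit Q = (9, 4):
  1P = (8, 16)
  2P = (9, 13)
  3P = (9, 4)
Match found at i = 3.

k = 3


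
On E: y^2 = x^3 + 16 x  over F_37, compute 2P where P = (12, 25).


Doubling: s = (3 x1^2 + a) / (2 y1)
s = (3*12^2 + 16) / (2*25) mod 37 = 6
x3 = s^2 - 2 x1 mod 37 = 6^2 - 2*12 = 12
y3 = s (x1 - x3) - y1 mod 37 = 6 * (12 - 12) - 25 = 12

2P = (12, 12)


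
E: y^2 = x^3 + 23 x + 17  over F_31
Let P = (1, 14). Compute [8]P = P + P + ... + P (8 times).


k = 8 = 1000_2 (binary, LSB first: 0001)
Double-and-add from P = (1, 14):
  bit 0 = 0: acc unchanged = O
  bit 1 = 0: acc unchanged = O
  bit 2 = 0: acc unchanged = O
  bit 3 = 1: acc = O + (26, 5) = (26, 5)

8P = (26, 5)


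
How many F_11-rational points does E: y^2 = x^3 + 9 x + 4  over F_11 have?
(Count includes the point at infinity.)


For each x in F_11, count y with y^2 = x^3 + 9 x + 4 mod 11:
  x = 0: RHS = 4, y in [2, 9]  -> 2 point(s)
  x = 1: RHS = 3, y in [5, 6]  -> 2 point(s)
  x = 3: RHS = 3, y in [5, 6]  -> 2 point(s)
  x = 4: RHS = 5, y in [4, 7]  -> 2 point(s)
  x = 5: RHS = 9, y in [3, 8]  -> 2 point(s)
  x = 7: RHS = 3, y in [5, 6]  -> 2 point(s)
  x = 8: RHS = 5, y in [4, 7]  -> 2 point(s)
  x = 9: RHS = 0, y in [0]  -> 1 point(s)
  x = 10: RHS = 5, y in [4, 7]  -> 2 point(s)
Affine points: 17. Add the point at infinity: total = 18.

#E(F_11) = 18


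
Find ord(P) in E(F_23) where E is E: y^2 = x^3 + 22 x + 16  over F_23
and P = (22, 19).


Compute successive multiples of P until we hit O:
  1P = (22, 19)
  2P = (15, 8)
  3P = (11, 18)
  4P = (17, 17)
  5P = (9, 0)
  6P = (17, 6)
  7P = (11, 5)
  8P = (15, 15)
  ... (continuing to 10P)
  10P = O

ord(P) = 10


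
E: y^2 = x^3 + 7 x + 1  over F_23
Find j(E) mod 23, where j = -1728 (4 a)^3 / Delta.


Delta = -16(4 a^3 + 27 b^2) mod 23 = 18
-1728 * (4 a)^3 = -1728 * (4*7)^3 mod 23 = 16
j = 16 * 18^(-1) mod 23 = 6

j = 6 (mod 23)


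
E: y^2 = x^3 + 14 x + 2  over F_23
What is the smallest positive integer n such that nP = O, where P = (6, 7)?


Compute successive multiples of P until we hit O:
  1P = (6, 7)
  2P = (17, 22)
  3P = (3, 18)
  4P = (7, 12)
  5P = (12, 9)
  6P = (0, 18)
  7P = (21, 9)
  8P = (9, 11)
  ... (continuing to 23P)
  23P = O

ord(P) = 23


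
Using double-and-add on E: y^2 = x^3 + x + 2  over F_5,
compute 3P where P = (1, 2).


k = 3 = 11_2 (binary, LSB first: 11)
Double-and-add from P = (1, 2):
  bit 0 = 1: acc = O + (1, 2) = (1, 2)
  bit 1 = 1: acc = (1, 2) + (4, 0) = (1, 3)

3P = (1, 3)


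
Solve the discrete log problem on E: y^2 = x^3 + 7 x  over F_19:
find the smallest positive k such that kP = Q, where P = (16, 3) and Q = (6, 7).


Enumerate multiples of P until we hit Q = (6, 7):
  1P = (16, 3)
  2P = (17, 4)
  3P = (6, 7)
Match found at i = 3.

k = 3


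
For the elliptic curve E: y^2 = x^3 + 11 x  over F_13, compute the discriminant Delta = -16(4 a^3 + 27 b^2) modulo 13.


4 a^3 + 27 b^2 = 4*11^3 + 27*0^2 = 5324 + 0 = 5324
Delta = -16 * (5324) = -85184
Delta mod 13 = 5

Delta = 5 (mod 13)


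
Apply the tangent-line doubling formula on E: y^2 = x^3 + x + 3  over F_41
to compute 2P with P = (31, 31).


Doubling: s = (3 x1^2 + a) / (2 y1)
s = (3*31^2 + 1) / (2*31) mod 41 = 28
x3 = s^2 - 2 x1 mod 41 = 28^2 - 2*31 = 25
y3 = s (x1 - x3) - y1 mod 41 = 28 * (31 - 25) - 31 = 14

2P = (25, 14)


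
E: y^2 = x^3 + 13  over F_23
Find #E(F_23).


For each x in F_23, count y with y^2 = x^3 + 0 x + 13 mod 23:
  x = 0: RHS = 13, y in [6, 17]  -> 2 point(s)
  x = 4: RHS = 8, y in [10, 13]  -> 2 point(s)
  x = 5: RHS = 0, y in [0]  -> 1 point(s)
  x = 9: RHS = 6, y in [11, 12]  -> 2 point(s)
  x = 10: RHS = 1, y in [1, 22]  -> 2 point(s)
  x = 12: RHS = 16, y in [4, 19]  -> 2 point(s)
  x = 13: RHS = 2, y in [5, 18]  -> 2 point(s)
  x = 17: RHS = 4, y in [2, 21]  -> 2 point(s)
  x = 18: RHS = 3, y in [7, 16]  -> 2 point(s)
  x = 19: RHS = 18, y in [8, 15]  -> 2 point(s)
  x = 20: RHS = 9, y in [3, 20]  -> 2 point(s)
  x = 22: RHS = 12, y in [9, 14]  -> 2 point(s)
Affine points: 23. Add the point at infinity: total = 24.

#E(F_23) = 24


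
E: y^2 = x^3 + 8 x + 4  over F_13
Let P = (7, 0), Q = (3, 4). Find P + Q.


P != Q, so use the chord formula.
s = (y2 - y1) / (x2 - x1) = (4) / (9) mod 13 = 12
x3 = s^2 - x1 - x2 mod 13 = 12^2 - 7 - 3 = 4
y3 = s (x1 - x3) - y1 mod 13 = 12 * (7 - 4) - 0 = 10

P + Q = (4, 10)


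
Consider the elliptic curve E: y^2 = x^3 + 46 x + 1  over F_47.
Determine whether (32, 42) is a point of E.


Check whether y^2 = x^3 + 46 x + 1 (mod 47) for (x, y) = (32, 42).
LHS: y^2 = 42^2 mod 47 = 25
RHS: x^3 + 46 x + 1 = 32^3 + 46*32 + 1 mod 47 = 25
LHS = RHS

Yes, on the curve


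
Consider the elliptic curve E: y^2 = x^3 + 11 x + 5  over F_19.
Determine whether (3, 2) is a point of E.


Check whether y^2 = x^3 + 11 x + 5 (mod 19) for (x, y) = (3, 2).
LHS: y^2 = 2^2 mod 19 = 4
RHS: x^3 + 11 x + 5 = 3^3 + 11*3 + 5 mod 19 = 8
LHS != RHS

No, not on the curve


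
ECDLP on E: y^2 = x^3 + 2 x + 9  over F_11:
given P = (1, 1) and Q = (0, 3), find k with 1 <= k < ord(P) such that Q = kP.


Enumerate multiples of P until we hit Q = (0, 3):
  1P = (1, 1)
  2P = (7, 6)
  3P = (4, 2)
  4P = (0, 3)
Match found at i = 4.

k = 4


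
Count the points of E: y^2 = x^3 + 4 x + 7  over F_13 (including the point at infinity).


For each x in F_13, count y with y^2 = x^3 + 4 x + 7 mod 13:
  x = 1: RHS = 12, y in [5, 8]  -> 2 point(s)
  x = 2: RHS = 10, y in [6, 7]  -> 2 point(s)
  x = 4: RHS = 9, y in [3, 10]  -> 2 point(s)
  x = 5: RHS = 9, y in [3, 10]  -> 2 point(s)
  x = 6: RHS = 0, y in [0]  -> 1 point(s)
  x = 7: RHS = 1, y in [1, 12]  -> 2 point(s)
  x = 11: RHS = 4, y in [2, 11]  -> 2 point(s)
Affine points: 13. Add the point at infinity: total = 14.

#E(F_13) = 14


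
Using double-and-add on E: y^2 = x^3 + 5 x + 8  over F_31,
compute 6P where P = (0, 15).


k = 6 = 110_2 (binary, LSB first: 011)
Double-and-add from P = (0, 15):
  bit 0 = 0: acc unchanged = O
  bit 1 = 1: acc = O + (25, 17) = (25, 17)
  bit 2 = 1: acc = (25, 17) + (22, 3) = (23, 13)

6P = (23, 13)


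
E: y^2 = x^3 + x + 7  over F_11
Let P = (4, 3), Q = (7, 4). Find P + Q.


P != Q, so use the chord formula.
s = (y2 - y1) / (x2 - x1) = (1) / (3) mod 11 = 4
x3 = s^2 - x1 - x2 mod 11 = 4^2 - 4 - 7 = 5
y3 = s (x1 - x3) - y1 mod 11 = 4 * (4 - 5) - 3 = 4

P + Q = (5, 4)


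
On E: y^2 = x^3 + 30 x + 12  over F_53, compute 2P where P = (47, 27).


Doubling: s = (3 x1^2 + a) / (2 y1)
s = (3*47^2 + 30) / (2*27) mod 53 = 32
x3 = s^2 - 2 x1 mod 53 = 32^2 - 2*47 = 29
y3 = s (x1 - x3) - y1 mod 53 = 32 * (47 - 29) - 27 = 19

2P = (29, 19)


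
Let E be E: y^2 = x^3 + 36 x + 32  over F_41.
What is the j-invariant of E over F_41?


Delta = -16(4 a^3 + 27 b^2) mod 41 = 27
-1728 * (4 a)^3 = -1728 * (4*36)^3 mod 41 = 30
j = 30 * 27^(-1) mod 41 = 33

j = 33 (mod 41)
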